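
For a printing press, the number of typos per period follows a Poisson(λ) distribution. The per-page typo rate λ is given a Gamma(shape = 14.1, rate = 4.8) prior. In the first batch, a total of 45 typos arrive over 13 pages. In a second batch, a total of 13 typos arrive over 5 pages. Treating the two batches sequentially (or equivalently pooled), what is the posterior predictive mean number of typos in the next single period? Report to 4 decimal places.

3.1623

With a Gamma(shape α, rate β) prior, the Poisson likelihood is conjugate: the posterior is Gamma(α + ΣXᵢ, β + n).
After batch 1: Gamma(α+S, β+n) = Gamma(14.1+45, 4.8+13) = Gamma(59.1, 17.8).
After batch 2: Gamma(α+S, β+n) = Gamma(59.1+13, 17.8+5) = Gamma(72.1, 22.8).
The predictive distribution for one future period is NegBinom with mean α/β = 3.1623.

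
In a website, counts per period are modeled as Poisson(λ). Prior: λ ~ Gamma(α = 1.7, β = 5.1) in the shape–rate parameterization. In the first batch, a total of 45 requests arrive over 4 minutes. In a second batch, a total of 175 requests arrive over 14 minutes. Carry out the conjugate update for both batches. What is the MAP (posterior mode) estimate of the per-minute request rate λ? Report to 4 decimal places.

9.5541

With a Gamma(shape α, rate β) prior, the Poisson likelihood is conjugate: the posterior is Gamma(α + ΣXᵢ, β + n).
After batch 1: Gamma(α+S, β+n) = Gamma(1.7+45, 5.1+4) = Gamma(46.7, 9.1).
After batch 2: Gamma(α+S, β+n) = Gamma(46.7+175, 9.1+14) = Gamma(221.7, 23.1).
Mode of Gamma(α,β) for α≥1 is (α−1)/β = 220.7/23.1 = 9.5541.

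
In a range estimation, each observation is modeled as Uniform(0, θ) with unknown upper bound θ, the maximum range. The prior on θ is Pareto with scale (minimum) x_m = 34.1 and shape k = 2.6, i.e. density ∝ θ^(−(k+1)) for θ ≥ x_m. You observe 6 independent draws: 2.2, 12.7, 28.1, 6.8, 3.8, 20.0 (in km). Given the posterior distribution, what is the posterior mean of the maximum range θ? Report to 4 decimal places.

A Pareto(scale x_m, shape k) prior on the upper bound θ of Uniform(0, θ) is conjugate: posterior is Pareto(max(x_m, max xᵢ), k + n).
Sample maximum = 28.1; prior scale x_m = 34.1 → posterior scale = max = 34.1.
Posterior shape = 2.6 + 6 = 8.6.
E[θ|data] = k·x_m/(k−1) = 8.6·34.1/7.6 = 38.5868.

38.5868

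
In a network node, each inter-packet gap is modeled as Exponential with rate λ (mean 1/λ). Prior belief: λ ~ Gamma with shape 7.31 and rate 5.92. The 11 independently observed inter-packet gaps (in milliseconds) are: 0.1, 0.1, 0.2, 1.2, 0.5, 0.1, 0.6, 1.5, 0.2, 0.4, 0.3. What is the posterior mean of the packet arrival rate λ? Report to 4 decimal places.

1.6466

With a Gamma(shape α, rate β) prior on the exponential rate λ, the posterior after n observations with total T = Σxᵢ is Gamma(α+n, β+T).
Sum of observations T = 5.2 milliseconds; n = 11.
Posterior: Gamma(7.31+11, 5.92+5.2) = Gamma(18.31, 11.12).
Posterior mean of λ = α/β = 18.31/11.12 = 1.6466.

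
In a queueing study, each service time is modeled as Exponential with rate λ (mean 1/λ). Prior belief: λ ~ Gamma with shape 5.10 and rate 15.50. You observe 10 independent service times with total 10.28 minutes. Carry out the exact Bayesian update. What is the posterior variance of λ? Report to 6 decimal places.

0.022720

With a Gamma(shape α, rate β) prior on the exponential rate λ, the posterior after n observations with total T = Σxᵢ is Gamma(α+n, β+T).
Posterior: Gamma(5.10+10, 15.50+10.28) = Gamma(15.10, 25.78).
Var = α/β² = 0.022720.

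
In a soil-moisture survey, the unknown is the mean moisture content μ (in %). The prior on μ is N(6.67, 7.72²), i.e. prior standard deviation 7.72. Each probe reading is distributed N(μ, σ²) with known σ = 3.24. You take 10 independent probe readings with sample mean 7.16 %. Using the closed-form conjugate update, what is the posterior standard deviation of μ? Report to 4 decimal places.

For Normal data with known variance σ², a Normal(μ₀, σ₀²) prior on μ is conjugate. Posterior precision = 1/σ₀² + n/σ²; posterior mean is the precision-weighted average of μ₀ and x̄.
σ₀² = 7.72² = 59.5984, σ² = 3.24² = 10.4976; σ² + n·σ₀² = 10.4976 + 10·59.5984 = 606.4816.
Posterior precision = 1/σ₀² + n/σ² = 1/59.5984 + 10/10.4976 = (σ² + n·σ₀²)/(σ₀²σ²) = 606.4816/(59.5984·10.4976); posterior variance σₙ² = σ₀²σ²/(σ² + n·σ₀²) = 59.5984·10.4976/606.4816 = 1.031590.
Posterior SD = √σₙ² = √(59.5984·10.4976/606.4816) = 1.0157.

1.0157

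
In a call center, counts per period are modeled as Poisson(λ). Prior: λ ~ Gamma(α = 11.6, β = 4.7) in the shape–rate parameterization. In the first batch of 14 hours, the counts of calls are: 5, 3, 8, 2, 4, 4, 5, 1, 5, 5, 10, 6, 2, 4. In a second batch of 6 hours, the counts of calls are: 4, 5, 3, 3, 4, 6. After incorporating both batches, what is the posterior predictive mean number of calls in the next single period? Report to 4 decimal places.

4.0729

With a Gamma(shape α, rate β) prior, the Poisson likelihood is conjugate: the posterior is Gamma(α + ΣXᵢ, β + n).
Batch 1: sum of counts S = 64 over n = 14 hours.
After batch 1: Gamma(α+S, β+n) = Gamma(11.6+64, 4.7+14) = Gamma(75.6, 18.7).
Batch 2: sum of counts S = 25 over n = 6 hours.
After batch 2: Gamma(α+S, β+n) = Gamma(75.6+25, 18.7+6) = Gamma(100.6, 24.7).
The predictive distribution for one future period is NegBinom with mean α/β = 4.0729.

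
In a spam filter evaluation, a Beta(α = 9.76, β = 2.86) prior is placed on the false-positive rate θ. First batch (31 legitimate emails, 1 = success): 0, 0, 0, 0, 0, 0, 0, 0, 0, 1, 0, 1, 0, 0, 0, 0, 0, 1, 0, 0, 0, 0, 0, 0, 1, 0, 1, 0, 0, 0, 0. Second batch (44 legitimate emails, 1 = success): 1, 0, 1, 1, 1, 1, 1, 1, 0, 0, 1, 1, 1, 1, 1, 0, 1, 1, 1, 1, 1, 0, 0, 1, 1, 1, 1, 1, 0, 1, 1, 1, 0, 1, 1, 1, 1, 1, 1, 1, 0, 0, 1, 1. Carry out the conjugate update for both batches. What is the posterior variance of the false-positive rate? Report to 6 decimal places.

0.002785

The Beta prior is conjugate to a Binomial/Bernoulli likelihood; the update adds successes to α and failures to β.
After batch 1: Beta(9.76+5, 2.86+26) = Beta(14.76, 28.86).
After batch 2: Beta(14.76+34, 28.86+10) = Beta(48.76, 38.86).
Var = αβ/((α+β)²(α+β+1)) = 48.76·38.86/(87.62²·88.62) = 0.002785.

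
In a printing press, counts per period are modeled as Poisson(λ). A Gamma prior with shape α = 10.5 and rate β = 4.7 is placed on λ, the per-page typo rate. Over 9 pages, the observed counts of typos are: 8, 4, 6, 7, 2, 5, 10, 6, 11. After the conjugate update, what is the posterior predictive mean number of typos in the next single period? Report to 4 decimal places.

5.0730

With a Gamma(shape α, rate β) prior, the Poisson likelihood is conjugate: the posterior is Gamma(α + ΣXᵢ, β + n).
Sum of counts S = 59 over n = 9 pages.
Posterior: Gamma(α+S, β+n) = Gamma(10.5+59, 4.7+9) = Gamma(69.5, 13.7).
The predictive distribution for one future period is NegBinom with mean α/β = 5.0730.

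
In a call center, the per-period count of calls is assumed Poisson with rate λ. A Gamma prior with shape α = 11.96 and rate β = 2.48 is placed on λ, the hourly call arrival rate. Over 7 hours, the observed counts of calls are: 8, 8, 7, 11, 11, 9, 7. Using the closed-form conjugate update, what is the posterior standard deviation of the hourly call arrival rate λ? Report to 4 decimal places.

With a Gamma(shape α, rate β) prior, the Poisson likelihood is conjugate: the posterior is Gamma(α + ΣXᵢ, β + n).
Sum of counts S = 61 over n = 7 hours.
Posterior: Gamma(α+S, β+n) = Gamma(11.96+61, 2.48+7) = Gamma(72.96, 9.48).
SD = √α/β = √72.96/9.48 = 0.9010.

0.9010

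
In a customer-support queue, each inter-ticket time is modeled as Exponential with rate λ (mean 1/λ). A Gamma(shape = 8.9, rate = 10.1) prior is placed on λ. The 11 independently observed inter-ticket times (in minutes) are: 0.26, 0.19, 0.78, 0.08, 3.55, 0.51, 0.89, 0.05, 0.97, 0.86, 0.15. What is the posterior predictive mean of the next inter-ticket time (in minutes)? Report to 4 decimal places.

With a Gamma(shape α, rate β) prior on the exponential rate λ, the posterior after n observations with total T = Σxᵢ is Gamma(α+n, β+T).
Sum of observations T = 8.29 minutes; n = 11.
Posterior: Gamma(8.9+11, 10.1+8.29) = Gamma(19.9, 18.39).
The predictive distribution for the next observation is Lomax; its mean is β/(α−1) = 18.39/18.9 = 0.9730.

0.9730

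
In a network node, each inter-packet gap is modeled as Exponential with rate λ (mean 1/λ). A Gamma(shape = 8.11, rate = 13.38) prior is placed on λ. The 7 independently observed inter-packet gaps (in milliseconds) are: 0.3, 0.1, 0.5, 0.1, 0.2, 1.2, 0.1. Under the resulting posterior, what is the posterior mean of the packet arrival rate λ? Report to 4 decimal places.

0.9515

With a Gamma(shape α, rate β) prior on the exponential rate λ, the posterior after n observations with total T = Σxᵢ is Gamma(α+n, β+T).
Sum of observations T = 2.5 milliseconds; n = 7.
Posterior: Gamma(8.11+7, 13.38+2.5) = Gamma(15.11, 15.88).
Posterior mean of λ = α/β = 15.11/15.88 = 0.9515.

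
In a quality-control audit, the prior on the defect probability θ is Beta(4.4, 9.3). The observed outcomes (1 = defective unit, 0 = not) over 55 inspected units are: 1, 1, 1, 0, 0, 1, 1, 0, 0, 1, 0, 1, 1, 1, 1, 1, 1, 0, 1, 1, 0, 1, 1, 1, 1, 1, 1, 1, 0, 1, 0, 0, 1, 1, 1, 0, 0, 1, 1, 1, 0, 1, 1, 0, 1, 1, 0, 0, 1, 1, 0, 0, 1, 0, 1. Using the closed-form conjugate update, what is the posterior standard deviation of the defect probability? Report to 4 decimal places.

The Beta prior is conjugate to a Binomial/Bernoulli likelihood; the update adds successes to α and failures to β.
Posterior: Beta(α+k, β+n−k) = Beta(4.4+36, 9.3+19) = Beta(40.4, 28.3).
Var = αβ/((α+β)²(α+β+1)) = 40.4·28.3/(68.7²·69.7) = 0.00347553; SD = √0.00347553 = 0.0590.

0.0590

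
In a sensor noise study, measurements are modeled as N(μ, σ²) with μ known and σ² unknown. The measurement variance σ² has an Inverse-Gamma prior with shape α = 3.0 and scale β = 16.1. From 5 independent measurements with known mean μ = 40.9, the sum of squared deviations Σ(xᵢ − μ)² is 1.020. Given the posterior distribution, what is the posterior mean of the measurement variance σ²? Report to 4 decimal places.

With known mean μ and an Inverse-Gamma(α, β) prior on σ², the Normal likelihood is conjugate: posterior is Inv-Gamma(α + n/2, β + Σ(xᵢ−μ)²/2).
Posterior: Inv-Gamma(3.0 + 5/2, 16.1 + 1.020/2) = Inv-Gamma(5.50, 16.6100).
E[σ²|data] = β/(α−1) = 16.6100/4.50 = 3.6911.

3.6911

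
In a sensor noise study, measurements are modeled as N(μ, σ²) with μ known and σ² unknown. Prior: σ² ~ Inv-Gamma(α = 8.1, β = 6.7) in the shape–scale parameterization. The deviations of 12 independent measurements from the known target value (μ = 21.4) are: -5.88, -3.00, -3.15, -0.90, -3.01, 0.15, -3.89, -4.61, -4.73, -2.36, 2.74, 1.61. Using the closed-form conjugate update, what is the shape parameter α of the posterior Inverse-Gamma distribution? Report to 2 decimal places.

14.10

With known mean μ and an Inverse-Gamma(α, β) prior on σ², the Normal likelihood is conjugate: posterior is Inv-Gamma(α + n/2, β + Σ(xᵢ−μ)²/2).
Σ(xᵢ−μ)² = (-5.88)² + (-3.00)² + (-3.15)² + (-0.90)² + (-3.01)² + (0.15)² + (-3.89)² + (-4.61)² + (-4.73)² + (-2.36)² + (2.74)² + (1.61)² = 137.8159.
Posterior: Inv-Gamma(8.1 + 12/2, 6.7 + 137.8159/2) = Inv-Gamma(14.10, 75.60795).
Posterior α = 14.10.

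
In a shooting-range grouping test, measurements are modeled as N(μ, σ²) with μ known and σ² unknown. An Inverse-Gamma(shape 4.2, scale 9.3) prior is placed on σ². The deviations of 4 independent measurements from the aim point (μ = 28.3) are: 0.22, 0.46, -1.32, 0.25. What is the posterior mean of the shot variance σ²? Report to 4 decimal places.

With known mean μ and an Inverse-Gamma(α, β) prior on σ², the Normal likelihood is conjugate: posterior is Inv-Gamma(α + n/2, β + Σ(xᵢ−μ)²/2).
Σ(xᵢ−μ)² = (0.22)² + (0.46)² + (-1.32)² + (0.25)² = 2.0649.
Posterior: Inv-Gamma(4.2 + 4/2, 9.3 + 2.0649/2) = Inv-Gamma(6.20, 10.33245).
E[σ²|data] = β/(α−1) = 10.33245/5.20 = 1.9870.

1.9870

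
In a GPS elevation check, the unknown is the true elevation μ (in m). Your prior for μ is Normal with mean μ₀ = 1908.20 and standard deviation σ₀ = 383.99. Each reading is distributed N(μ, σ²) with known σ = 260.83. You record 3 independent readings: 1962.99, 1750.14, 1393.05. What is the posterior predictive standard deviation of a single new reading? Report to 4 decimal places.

296.1197

For Normal data with known variance σ², a Normal(μ₀, σ₀²) prior on μ is conjugate. Posterior precision = 1/σ₀² + n/σ²; posterior mean is the precision-weighted average of μ₀ and x̄.
σ₀² = 383.99² = 147448.3201, σ² = 260.83² = 68032.2889; σ² + n·σ₀² = 68032.2889 + 3·147448.3201 = 510377.2492.
Posterior precision = 1/σ₀² + n/σ² = 1/147448.3201 + 3/68032.2889 = (σ² + n·σ₀²)/(σ₀²σ²) = 510377.2492/(147448.3201·68032.2889); posterior variance σₙ² = σ₀²σ²/(σ² + n·σ₀²) = 147448.3201·68032.2889/510377.2492 = 19654.572626.
Predictive variance for one new observation = σₙ² + σ² = 147448.3201·68032.2889/510377.2492 + 68032.2889 = σ²·(σ₀² + 510377.2492)/510377.2492 = 68032.2889·657825.5693/510377.2492 = 87686.861526; SD = √(68032.2889·657825.5693/510377.2492) = 296.1197.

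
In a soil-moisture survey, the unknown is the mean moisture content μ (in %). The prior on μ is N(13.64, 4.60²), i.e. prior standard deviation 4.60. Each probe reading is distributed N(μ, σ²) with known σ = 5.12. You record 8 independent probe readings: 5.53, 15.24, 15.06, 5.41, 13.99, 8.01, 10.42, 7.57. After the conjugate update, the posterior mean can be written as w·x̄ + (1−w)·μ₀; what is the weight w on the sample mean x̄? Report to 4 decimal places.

For Normal data with known variance σ², a Normal(μ₀, σ₀²) prior on μ is conjugate. Posterior precision = 1/σ₀² + n/σ²; posterior mean is the precision-weighted average of μ₀ and x̄.
σ₀² = 4.60² = 21.16, σ² = 5.12² = 26.2144. Prior precision 1/σ₀² = 1/21.16; data precision n/σ² = 8/26.2144.
w = (n/σ²)/(1/σ₀² + n/σ²) = n·σ₀²/(σ² + n·σ₀²) = 8·21.16/(26.2144 + 8·21.16) = 169.28/195.4944 = 0.8659.

0.8659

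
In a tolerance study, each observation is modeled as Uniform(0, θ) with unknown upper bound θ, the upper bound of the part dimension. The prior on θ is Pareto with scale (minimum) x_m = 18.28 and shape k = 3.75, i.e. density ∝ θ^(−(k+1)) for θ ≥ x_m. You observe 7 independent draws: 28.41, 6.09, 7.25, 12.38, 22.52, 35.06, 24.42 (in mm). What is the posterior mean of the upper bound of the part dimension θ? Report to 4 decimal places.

38.6559

A Pareto(scale x_m, shape k) prior on the upper bound θ of Uniform(0, θ) is conjugate: posterior is Pareto(max(x_m, max xᵢ), k + n).
Sample maximum = 35.06; prior scale x_m = 18.28 → posterior scale = max = 35.06.
Posterior shape = 3.75 + 7 = 10.75.
E[θ|data] = k·x_m/(k−1) = 10.75·35.06/9.75 = 38.6559.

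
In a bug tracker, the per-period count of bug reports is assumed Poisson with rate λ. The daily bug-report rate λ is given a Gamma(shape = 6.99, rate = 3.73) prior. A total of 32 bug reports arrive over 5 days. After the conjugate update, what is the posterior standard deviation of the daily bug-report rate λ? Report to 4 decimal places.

With a Gamma(shape α, rate β) prior, the Poisson likelihood is conjugate: the posterior is Gamma(α + ΣXᵢ, β + n).
Posterior: Gamma(α+S, β+n) = Gamma(6.99+32, 3.73+5) = Gamma(38.99, 8.73).
SD = √α/β = √38.99/8.73 = 0.7153.

0.7153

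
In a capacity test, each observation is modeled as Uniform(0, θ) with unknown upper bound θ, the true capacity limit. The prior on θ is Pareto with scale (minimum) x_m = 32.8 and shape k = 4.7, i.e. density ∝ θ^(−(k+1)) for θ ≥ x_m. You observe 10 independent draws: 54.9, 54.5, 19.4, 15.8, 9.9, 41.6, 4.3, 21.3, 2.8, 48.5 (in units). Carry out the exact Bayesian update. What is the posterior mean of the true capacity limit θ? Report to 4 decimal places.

A Pareto(scale x_m, shape k) prior on the upper bound θ of Uniform(0, θ) is conjugate: posterior is Pareto(max(x_m, max xᵢ), k + n).
Sample maximum = 54.9; prior scale x_m = 32.8 → posterior scale = max = 54.9.
Posterior shape = 4.7 + 10 = 14.7.
E[θ|data] = k·x_m/(k−1) = 14.7·54.9/13.7 = 58.9073.

58.9073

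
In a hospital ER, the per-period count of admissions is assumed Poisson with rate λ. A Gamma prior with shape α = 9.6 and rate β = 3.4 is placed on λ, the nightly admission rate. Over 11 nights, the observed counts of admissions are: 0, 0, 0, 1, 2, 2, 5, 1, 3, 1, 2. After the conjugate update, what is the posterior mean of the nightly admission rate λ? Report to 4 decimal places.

With a Gamma(shape α, rate β) prior, the Poisson likelihood is conjugate: the posterior is Gamma(α + ΣXᵢ, β + n).
Sum of counts S = 17 over n = 11 nights.
Posterior: Gamma(α+S, β+n) = Gamma(9.6+17, 3.4+11) = Gamma(26.6, 14.4).
Posterior mean = α/β = 26.6/14.4 = 1.8472.

1.8472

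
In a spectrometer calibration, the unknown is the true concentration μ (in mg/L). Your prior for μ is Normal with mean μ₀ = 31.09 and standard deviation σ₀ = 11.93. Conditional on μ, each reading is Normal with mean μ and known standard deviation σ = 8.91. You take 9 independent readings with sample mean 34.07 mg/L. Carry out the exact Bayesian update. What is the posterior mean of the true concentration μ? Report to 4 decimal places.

For Normal data with known variance σ², a Normal(μ₀, σ₀²) prior on μ is conjugate. Posterior precision = 1/σ₀² + n/σ²; posterior mean is the precision-weighted average of μ₀ and x̄.
n·x̄ = 9·34.07 = 306.63.
σ₀² = 11.93² = 142.3249, σ² = 8.91² = 79.3881; σ² + n·σ₀² = 79.3881 + 9·142.3249 = 1360.3122.
Posterior mean = (μ₀/σ₀² + n·x̄/σ²)/(1/σ₀² + n/σ²) = (σ²·μ₀ + σ₀²·n·x̄)/(σ² + n·σ₀²) = (79.3881·31.09 + 142.3249·306.63)/1360.3122 = 46109.260116/1360.3122 = 33.8961.

33.8961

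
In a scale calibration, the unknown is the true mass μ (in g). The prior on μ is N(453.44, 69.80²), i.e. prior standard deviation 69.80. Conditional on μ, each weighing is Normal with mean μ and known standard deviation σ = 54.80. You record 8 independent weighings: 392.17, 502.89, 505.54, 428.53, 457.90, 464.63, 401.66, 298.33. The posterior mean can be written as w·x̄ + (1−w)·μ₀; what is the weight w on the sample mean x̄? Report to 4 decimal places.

0.9285

For Normal data with known variance σ², a Normal(μ₀, σ₀²) prior on μ is conjugate. Posterior precision = 1/σ₀² + n/σ²; posterior mean is the precision-weighted average of μ₀ and x̄.
σ₀² = 69.80² = 4872.04, σ² = 54.80² = 3003.04. Prior precision 1/σ₀² = 1/4872.04; data precision n/σ² = 8/3003.04.
w = (n/σ²)/(1/σ₀² + n/σ²) = n·σ₀²/(σ² + n·σ₀²) = 8·4872.04/(3003.04 + 8·4872.04) = 38976.32/41979.36 = 0.9285.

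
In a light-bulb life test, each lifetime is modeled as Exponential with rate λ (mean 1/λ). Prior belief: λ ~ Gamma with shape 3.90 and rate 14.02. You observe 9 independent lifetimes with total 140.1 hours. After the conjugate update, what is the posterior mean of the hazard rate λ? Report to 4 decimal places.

With a Gamma(shape α, rate β) prior on the exponential rate λ, the posterior after n observations with total T = Σxᵢ is Gamma(α+n, β+T).
Posterior: Gamma(3.90+9, 14.02+140.1) = Gamma(12.90, 154.12).
Posterior mean of λ = α/β = 12.90/154.12 = 0.0837.

0.0837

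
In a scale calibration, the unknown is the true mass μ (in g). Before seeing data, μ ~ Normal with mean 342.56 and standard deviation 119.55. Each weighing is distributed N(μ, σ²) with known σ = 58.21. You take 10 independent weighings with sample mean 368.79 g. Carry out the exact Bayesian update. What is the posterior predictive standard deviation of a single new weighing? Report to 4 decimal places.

For Normal data with known variance σ², a Normal(μ₀, σ₀²) prior on μ is conjugate. Posterior precision = 1/σ₀² + n/σ²; posterior mean is the precision-weighted average of μ₀ and x̄.
σ₀² = 119.55² = 14292.2025, σ² = 58.21² = 3388.4041; σ² + n·σ₀² = 3388.4041 + 10·14292.2025 = 146310.4291.
Posterior precision = 1/σ₀² + n/σ² = 1/14292.2025 + 10/3388.4041 = (σ² + n·σ₀²)/(σ₀²σ²) = 146310.4291/(14292.2025·3388.4041); posterior variance σₙ² = σ₀²σ²/(σ² + n·σ₀²) = 14292.2025·3388.4041/146310.4291 = 330.993203.
Predictive variance for one new observation = σₙ² + σ² = 14292.2025·3388.4041/146310.4291 + 3388.4041 = σ²·(σ₀² + 146310.4291)/146310.4291 = 3388.4041·160602.6316/146310.4291 = 3719.397303; SD = √(3388.4041·160602.6316/146310.4291) = 60.9869.

60.9869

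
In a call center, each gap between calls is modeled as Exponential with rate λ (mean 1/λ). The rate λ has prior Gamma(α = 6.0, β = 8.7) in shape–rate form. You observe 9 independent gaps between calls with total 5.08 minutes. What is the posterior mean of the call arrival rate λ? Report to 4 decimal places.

1.0885

With a Gamma(shape α, rate β) prior on the exponential rate λ, the posterior after n observations with total T = Σxᵢ is Gamma(α+n, β+T).
Posterior: Gamma(6.0+9, 8.7+5.08) = Gamma(15.0, 13.78).
Posterior mean of λ = α/β = 15.0/13.78 = 1.0885.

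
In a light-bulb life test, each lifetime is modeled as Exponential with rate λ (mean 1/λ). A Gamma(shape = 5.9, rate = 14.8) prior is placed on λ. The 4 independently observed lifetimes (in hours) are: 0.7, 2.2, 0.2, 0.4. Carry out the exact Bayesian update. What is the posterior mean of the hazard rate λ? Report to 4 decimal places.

With a Gamma(shape α, rate β) prior on the exponential rate λ, the posterior after n observations with total T = Σxᵢ is Gamma(α+n, β+T).
Sum of observations T = 3.5 hours; n = 4.
Posterior: Gamma(5.9+4, 14.8+3.5) = Gamma(9.9, 18.3).
Posterior mean of λ = α/β = 9.9/18.3 = 0.5410.

0.5410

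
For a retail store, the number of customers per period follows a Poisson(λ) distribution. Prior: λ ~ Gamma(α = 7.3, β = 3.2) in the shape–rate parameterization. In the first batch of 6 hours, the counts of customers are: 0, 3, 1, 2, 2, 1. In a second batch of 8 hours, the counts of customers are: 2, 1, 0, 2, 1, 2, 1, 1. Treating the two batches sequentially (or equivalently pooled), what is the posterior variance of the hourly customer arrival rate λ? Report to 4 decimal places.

With a Gamma(shape α, rate β) prior, the Poisson likelihood is conjugate: the posterior is Gamma(α + ΣXᵢ, β + n).
Batch 1: sum of counts S = 9 over n = 6 hours.
After batch 1: Gamma(α+S, β+n) = Gamma(7.3+9, 3.2+6) = Gamma(16.3, 9.2).
Batch 2: sum of counts S = 10 over n = 8 hours.
After batch 2: Gamma(α+S, β+n) = Gamma(16.3+10, 9.2+8) = Gamma(26.3, 17.2).
Var = α/β² = 26.3/17.2² = 0.0889.

0.0889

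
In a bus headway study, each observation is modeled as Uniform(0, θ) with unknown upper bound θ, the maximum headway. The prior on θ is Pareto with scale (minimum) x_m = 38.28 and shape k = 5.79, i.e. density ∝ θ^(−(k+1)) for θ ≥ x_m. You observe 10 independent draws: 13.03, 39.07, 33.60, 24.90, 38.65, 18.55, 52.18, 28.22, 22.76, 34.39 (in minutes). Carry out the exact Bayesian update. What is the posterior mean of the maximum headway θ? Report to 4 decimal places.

A Pareto(scale x_m, shape k) prior on the upper bound θ of Uniform(0, θ) is conjugate: posterior is Pareto(max(x_m, max xᵢ), k + n).
Sample maximum = 52.18; prior scale x_m = 38.28 → posterior scale = max = 52.18.
Posterior shape = 5.79 + 10 = 15.79.
E[θ|data] = k·x_m/(k−1) = 15.79·52.18/14.79 = 55.7081.

55.7081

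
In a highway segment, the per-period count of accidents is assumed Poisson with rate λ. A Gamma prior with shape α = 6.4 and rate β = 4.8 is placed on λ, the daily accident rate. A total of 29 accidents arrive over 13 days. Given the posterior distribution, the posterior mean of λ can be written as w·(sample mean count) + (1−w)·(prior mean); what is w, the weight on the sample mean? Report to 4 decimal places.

With a Gamma(shape α, rate β) prior, the Poisson likelihood is conjugate: the posterior is Gamma(α + ΣXᵢ, β + n).
Posterior mean = (α₀+S)/(β₀+n) = [n/(β₀+n)]·(S/n) + [β₀/(β₀+n)]·(α₀/β₀), so only n and β₀ enter the weight.
Weight on data w = n/(β₀+n) = 13/(4.8+13) = 13/17.8 = 0.7303.

0.7303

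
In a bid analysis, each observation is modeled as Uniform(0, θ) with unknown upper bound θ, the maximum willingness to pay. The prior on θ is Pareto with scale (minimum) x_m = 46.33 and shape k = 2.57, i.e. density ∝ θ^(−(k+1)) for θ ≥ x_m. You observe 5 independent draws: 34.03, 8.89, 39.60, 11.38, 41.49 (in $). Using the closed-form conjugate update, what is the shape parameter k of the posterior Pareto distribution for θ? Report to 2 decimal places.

A Pareto(scale x_m, shape k) prior on the upper bound θ of Uniform(0, θ) is conjugate: posterior is Pareto(max(x_m, max xᵢ), k + n).
Sample maximum = 41.49; prior scale x_m = 46.33 → posterior scale = max = 46.33.
Posterior shape = 2.57 + 5 = 7.57.
Posterior shape k = 7.57.

7.57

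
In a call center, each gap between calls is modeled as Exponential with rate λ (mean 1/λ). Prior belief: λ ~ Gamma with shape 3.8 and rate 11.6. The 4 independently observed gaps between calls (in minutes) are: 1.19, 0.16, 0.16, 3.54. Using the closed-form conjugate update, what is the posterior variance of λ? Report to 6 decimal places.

0.028136

With a Gamma(shape α, rate β) prior on the exponential rate λ, the posterior after n observations with total T = Σxᵢ is Gamma(α+n, β+T).
Sum of observations T = 5.05 minutes; n = 4.
Posterior: Gamma(3.8+4, 11.6+5.05) = Gamma(7.8, 16.65).
Var = α/β² = 0.028136.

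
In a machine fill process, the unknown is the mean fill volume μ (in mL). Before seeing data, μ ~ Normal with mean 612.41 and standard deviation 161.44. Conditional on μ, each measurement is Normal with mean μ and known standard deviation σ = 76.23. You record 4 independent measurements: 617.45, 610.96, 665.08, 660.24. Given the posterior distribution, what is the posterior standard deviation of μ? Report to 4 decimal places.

37.0952

For Normal data with known variance σ², a Normal(μ₀, σ₀²) prior on μ is conjugate. Posterior precision = 1/σ₀² + n/σ²; posterior mean is the precision-weighted average of μ₀ and x̄.
σ₀² = 161.44² = 26062.8736, σ² = 76.23² = 5811.0129; σ² + n·σ₀² = 5811.0129 + 4·26062.8736 = 110062.5073.
Posterior precision = 1/σ₀² + n/σ² = 1/26062.8736 + 4/5811.0129 = (σ² + n·σ₀²)/(σ₀²σ²) = 110062.5073/(26062.8736·5811.0129); posterior variance σₙ² = σ₀²σ²/(σ² + n·σ₀²) = 26062.8736·5811.0129/110062.5073 = 1376.051649.
Posterior SD = √σₙ² = √(26062.8736·5811.0129/110062.5073) = 37.0952.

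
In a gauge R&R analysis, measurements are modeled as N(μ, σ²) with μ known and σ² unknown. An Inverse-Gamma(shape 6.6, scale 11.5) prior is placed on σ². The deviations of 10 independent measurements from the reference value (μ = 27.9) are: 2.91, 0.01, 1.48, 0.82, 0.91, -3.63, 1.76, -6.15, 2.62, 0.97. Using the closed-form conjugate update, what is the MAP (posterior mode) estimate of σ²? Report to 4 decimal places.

3.8516

With known mean μ and an Inverse-Gamma(α, β) prior on σ², the Normal likelihood is conjugate: posterior is Inv-Gamma(α + n/2, β + Σ(xᵢ−μ)²/2).
Σ(xᵢ−μ)² = (2.91)² + (0.01)² + (1.48)² + (0.82)² + (0.91)² + (-3.63)² + (1.76)² + (-6.15)² + (2.62)² + (0.97)² = 74.0614.
Posterior: Inv-Gamma(6.6 + 10/2, 11.5 + 74.0614/2) = Inv-Gamma(11.60, 48.53070).
Mode = β/(α+1) = 48.53070/12.60 = 3.8516.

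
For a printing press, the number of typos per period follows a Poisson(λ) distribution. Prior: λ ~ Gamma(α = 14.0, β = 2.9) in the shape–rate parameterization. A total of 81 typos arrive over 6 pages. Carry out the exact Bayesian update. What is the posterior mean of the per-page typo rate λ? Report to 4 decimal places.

With a Gamma(shape α, rate β) prior, the Poisson likelihood is conjugate: the posterior is Gamma(α + ΣXᵢ, β + n).
Posterior: Gamma(α+S, β+n) = Gamma(14.0+81, 2.9+6) = Gamma(95.0, 8.9).
Posterior mean = α/β = 95.0/8.9 = 10.6742.

10.6742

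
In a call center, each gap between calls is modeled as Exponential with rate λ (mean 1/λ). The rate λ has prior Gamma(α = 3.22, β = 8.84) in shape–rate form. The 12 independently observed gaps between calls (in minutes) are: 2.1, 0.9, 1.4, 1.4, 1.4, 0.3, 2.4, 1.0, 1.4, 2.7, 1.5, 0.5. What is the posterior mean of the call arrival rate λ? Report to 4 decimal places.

With a Gamma(shape α, rate β) prior on the exponential rate λ, the posterior after n observations with total T = Σxᵢ is Gamma(α+n, β+T).
Sum of observations T = 17.0 minutes; n = 12.
Posterior: Gamma(3.22+12, 8.84+17.0) = Gamma(15.22, 25.84).
Posterior mean of λ = α/β = 15.22/25.84 = 0.5890.

0.5890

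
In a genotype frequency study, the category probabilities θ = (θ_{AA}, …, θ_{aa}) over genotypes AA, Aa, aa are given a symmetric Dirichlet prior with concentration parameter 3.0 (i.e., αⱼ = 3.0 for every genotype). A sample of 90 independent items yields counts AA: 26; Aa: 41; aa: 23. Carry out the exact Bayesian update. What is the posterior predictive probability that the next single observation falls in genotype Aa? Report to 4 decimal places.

0.4444

The Dirichlet prior is conjugate to the Multinomial likelihood: each posterior αⱼ = prior αⱼ + observed count nⱼ.
Posterior concentration: (29.0, 44.0, 26.0), total = 99.0.
P(next = Aa | data) = α_{Aa}/Σα = 0.4444.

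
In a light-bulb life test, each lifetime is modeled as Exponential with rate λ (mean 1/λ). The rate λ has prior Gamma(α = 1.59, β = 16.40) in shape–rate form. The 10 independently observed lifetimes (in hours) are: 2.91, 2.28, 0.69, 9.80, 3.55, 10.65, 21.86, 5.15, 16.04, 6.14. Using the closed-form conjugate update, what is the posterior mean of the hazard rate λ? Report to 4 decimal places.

0.1214

With a Gamma(shape α, rate β) prior on the exponential rate λ, the posterior after n observations with total T = Σxᵢ is Gamma(α+n, β+T).
Sum of observations T = 79.07 hours; n = 10.
Posterior: Gamma(1.59+10, 16.40+79.07) = Gamma(11.59, 95.47).
Posterior mean of λ = α/β = 11.59/95.47 = 0.1214.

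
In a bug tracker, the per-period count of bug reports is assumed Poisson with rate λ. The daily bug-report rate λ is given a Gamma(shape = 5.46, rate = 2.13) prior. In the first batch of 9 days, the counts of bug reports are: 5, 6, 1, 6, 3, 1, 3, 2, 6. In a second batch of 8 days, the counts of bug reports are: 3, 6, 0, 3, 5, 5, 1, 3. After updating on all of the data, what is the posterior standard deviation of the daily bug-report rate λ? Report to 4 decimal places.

With a Gamma(shape α, rate β) prior, the Poisson likelihood is conjugate: the posterior is Gamma(α + ΣXᵢ, β + n).
Batch 1: sum of counts S = 33 over n = 9 days.
After batch 1: Gamma(α+S, β+n) = Gamma(5.46+33, 2.13+9) = Gamma(38.46, 11.13).
Batch 2: sum of counts S = 26 over n = 8 days.
After batch 2: Gamma(α+S, β+n) = Gamma(38.46+26, 11.13+8) = Gamma(64.46, 19.13).
SD = √α/β = √64.46/19.13 = 0.4197.

0.4197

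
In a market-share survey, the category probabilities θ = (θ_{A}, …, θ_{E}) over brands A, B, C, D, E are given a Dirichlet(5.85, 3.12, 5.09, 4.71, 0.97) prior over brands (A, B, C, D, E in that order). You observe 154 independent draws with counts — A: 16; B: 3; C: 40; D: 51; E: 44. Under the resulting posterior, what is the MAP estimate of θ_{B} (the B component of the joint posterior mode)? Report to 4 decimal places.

0.0303

The Dirichlet prior is conjugate to the Multinomial likelihood: each posterior αⱼ = prior αⱼ + observed count nⱼ.
Posterior concentration: (21.85, 6.12, 45.09, 55.71, 44.97), total = 173.74.
Joint mode component: (α_{B}−1)/(Σα−K) = 5.12/168.74 = 0.0303.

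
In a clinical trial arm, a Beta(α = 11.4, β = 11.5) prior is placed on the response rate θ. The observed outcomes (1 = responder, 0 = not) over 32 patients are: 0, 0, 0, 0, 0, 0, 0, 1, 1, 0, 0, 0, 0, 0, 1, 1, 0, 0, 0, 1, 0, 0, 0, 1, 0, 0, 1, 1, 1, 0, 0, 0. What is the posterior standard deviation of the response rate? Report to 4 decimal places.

The Beta prior is conjugate to a Binomial/Bernoulli likelihood; the update adds successes to α and failures to β.
Posterior: Beta(α+k, β+n−k) = Beta(11.4+9, 11.5+23) = Beta(20.4, 34.5).
Var = αβ/((α+β)²(α+β+1)) = 20.4·34.5/(54.9²·55.9) = 0.00417727; SD = √0.00417727 = 0.0646.

0.0646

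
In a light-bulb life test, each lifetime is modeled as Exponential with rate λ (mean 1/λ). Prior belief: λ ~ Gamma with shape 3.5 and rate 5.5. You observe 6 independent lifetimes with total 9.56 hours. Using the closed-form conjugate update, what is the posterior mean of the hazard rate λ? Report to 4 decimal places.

0.6308

With a Gamma(shape α, rate β) prior on the exponential rate λ, the posterior after n observations with total T = Σxᵢ is Gamma(α+n, β+T).
Posterior: Gamma(3.5+6, 5.5+9.56) = Gamma(9.5, 15.06).
Posterior mean of λ = α/β = 9.5/15.06 = 0.6308.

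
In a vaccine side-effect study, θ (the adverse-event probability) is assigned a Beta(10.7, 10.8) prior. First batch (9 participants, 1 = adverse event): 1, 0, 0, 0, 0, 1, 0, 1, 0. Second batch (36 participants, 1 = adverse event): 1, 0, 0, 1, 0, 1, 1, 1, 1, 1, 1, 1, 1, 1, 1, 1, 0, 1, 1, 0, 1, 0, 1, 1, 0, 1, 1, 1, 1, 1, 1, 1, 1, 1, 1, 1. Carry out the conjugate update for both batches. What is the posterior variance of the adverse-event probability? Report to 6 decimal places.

The Beta prior is conjugate to a Binomial/Bernoulli likelihood; the update adds successes to α and failures to β.
After batch 1: Beta(10.7+3, 10.8+6) = Beta(13.7, 16.8).
After batch 2: Beta(13.7+29, 16.8+7) = Beta(42.7, 23.8).
Var = αβ/((α+β)²(α+β+1)) = 42.7·23.8/(66.5²·67.5) = 0.003405.

0.003405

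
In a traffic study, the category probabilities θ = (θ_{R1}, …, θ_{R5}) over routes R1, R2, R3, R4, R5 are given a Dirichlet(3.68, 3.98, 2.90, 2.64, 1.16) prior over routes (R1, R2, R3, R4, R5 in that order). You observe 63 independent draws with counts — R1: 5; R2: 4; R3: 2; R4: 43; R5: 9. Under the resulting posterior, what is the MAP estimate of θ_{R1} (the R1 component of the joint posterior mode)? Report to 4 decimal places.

The Dirichlet prior is conjugate to the Multinomial likelihood: each posterior αⱼ = prior αⱼ + observed count nⱼ.
Posterior concentration: (8.68, 7.98, 4.90, 45.64, 10.16), total = 77.36.
Joint mode component: (α_{R1}−1)/(Σα−K) = 7.68/72.36 = 0.1061.

0.1061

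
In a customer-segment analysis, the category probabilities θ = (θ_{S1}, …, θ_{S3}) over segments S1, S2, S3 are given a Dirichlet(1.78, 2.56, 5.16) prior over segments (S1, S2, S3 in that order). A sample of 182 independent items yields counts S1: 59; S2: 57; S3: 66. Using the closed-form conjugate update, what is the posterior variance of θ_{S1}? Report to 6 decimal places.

The Dirichlet prior is conjugate to the Multinomial likelihood: each posterior αⱼ = prior αⱼ + observed count nⱼ.
Posterior concentration: (60.78, 59.56, 71.16), total = 191.50.
Var[θ_j] = α_j(Σα−α_j)/((Σα)²(Σα+1)) = 60.78·130.72/(191.50²·192.50) = 0.001125.

0.001125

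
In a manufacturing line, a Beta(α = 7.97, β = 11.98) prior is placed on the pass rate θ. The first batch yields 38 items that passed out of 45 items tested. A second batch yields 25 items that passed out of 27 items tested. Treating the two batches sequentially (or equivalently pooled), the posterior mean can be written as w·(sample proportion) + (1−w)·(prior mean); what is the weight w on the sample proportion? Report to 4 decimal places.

The Beta prior is conjugate to a Binomial/Bernoulli likelihood; the update adds successes to α and failures to β.
Total number of items tested: n = 45 + 27 = 72.
Posterior mean = (α₀+k)/(α₀+β₀+n) = [n/(α₀+β₀+n)]·(k/n) + [(α₀+β₀)/(α₀+β₀+n)]·α₀/(α₀+β₀), so only n and the prior enter the weight.
The weight on the data is w = n/(α₀+β₀+n) = 72/(7.97+11.98+72) = 72/91.95 = 0.7830.

0.7830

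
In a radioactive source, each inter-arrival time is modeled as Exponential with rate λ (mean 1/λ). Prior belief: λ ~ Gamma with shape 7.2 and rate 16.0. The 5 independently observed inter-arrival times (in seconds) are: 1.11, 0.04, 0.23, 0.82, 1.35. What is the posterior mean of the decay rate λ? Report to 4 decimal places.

0.6240

With a Gamma(shape α, rate β) prior on the exponential rate λ, the posterior after n observations with total T = Σxᵢ is Gamma(α+n, β+T).
Sum of observations T = 3.55 seconds; n = 5.
Posterior: Gamma(7.2+5, 16.0+3.55) = Gamma(12.2, 19.55).
Posterior mean of λ = α/β = 12.2/19.55 = 0.6240.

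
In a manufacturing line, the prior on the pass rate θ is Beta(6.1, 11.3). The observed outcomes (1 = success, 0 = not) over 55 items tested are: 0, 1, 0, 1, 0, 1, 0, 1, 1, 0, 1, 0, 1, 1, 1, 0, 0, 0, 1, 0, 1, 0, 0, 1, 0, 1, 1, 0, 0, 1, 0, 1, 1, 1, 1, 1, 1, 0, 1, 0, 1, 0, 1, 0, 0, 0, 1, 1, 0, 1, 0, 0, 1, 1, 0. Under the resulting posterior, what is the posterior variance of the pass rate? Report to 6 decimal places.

0.003403

The Beta prior is conjugate to a Binomial/Bernoulli likelihood; the update adds successes to α and failures to β.
Posterior: Beta(α+k, β+n−k) = Beta(6.1+29, 11.3+26) = Beta(35.1, 37.3).
Var = αβ/((α+β)²(α+β+1)) = 35.1·37.3/(72.4²·73.4) = 0.003403.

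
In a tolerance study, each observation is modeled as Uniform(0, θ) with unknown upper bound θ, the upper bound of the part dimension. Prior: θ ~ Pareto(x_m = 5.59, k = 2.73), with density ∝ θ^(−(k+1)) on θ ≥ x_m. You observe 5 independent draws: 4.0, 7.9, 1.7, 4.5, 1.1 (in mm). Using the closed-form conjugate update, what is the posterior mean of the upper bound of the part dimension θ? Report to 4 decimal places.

9.0738

A Pareto(scale x_m, shape k) prior on the upper bound θ of Uniform(0, θ) is conjugate: posterior is Pareto(max(x_m, max xᵢ), k + n).
Sample maximum = 7.9; prior scale x_m = 5.59 → posterior scale = max = 7.90.
Posterior shape = 2.73 + 5 = 7.73.
E[θ|data] = k·x_m/(k−1) = 7.73·7.90/6.73 = 9.0738.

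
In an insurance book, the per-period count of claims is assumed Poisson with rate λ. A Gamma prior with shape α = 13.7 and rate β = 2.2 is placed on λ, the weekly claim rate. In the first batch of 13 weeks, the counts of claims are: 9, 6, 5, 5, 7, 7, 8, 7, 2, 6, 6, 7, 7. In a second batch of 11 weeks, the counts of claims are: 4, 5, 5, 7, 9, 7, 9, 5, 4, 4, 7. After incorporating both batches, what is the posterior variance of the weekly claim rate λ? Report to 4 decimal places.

With a Gamma(shape α, rate β) prior, the Poisson likelihood is conjugate: the posterior is Gamma(α + ΣXᵢ, β + n).
Batch 1: sum of counts S = 82 over n = 13 weeks.
After batch 1: Gamma(α+S, β+n) = Gamma(13.7+82, 2.2+13) = Gamma(95.7, 15.2).
Batch 2: sum of counts S = 66 over n = 11 weeks.
After batch 2: Gamma(α+S, β+n) = Gamma(95.7+66, 15.2+11) = Gamma(161.7, 26.2).
Var = α/β² = 161.7/26.2² = 0.2356.

0.2356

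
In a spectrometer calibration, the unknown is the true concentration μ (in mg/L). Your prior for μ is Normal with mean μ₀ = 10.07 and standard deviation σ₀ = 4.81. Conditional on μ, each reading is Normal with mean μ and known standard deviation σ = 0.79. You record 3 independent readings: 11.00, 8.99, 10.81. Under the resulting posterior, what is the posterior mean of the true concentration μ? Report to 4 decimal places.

10.2649

For Normal data with known variance σ², a Normal(μ₀, σ₀²) prior on μ is conjugate. Posterior precision = 1/σ₀² + n/σ²; posterior mean is the precision-weighted average of μ₀ and x̄.
Σxᵢ = 11.00 + 8.99 + 10.81 = 30.8, so n·x̄ = 30.8.
σ₀² = 4.81² = 23.1361, σ² = 0.79² = 0.6241; σ² + n·σ₀² = 0.6241 + 3·23.1361 = 70.0324.
Posterior mean = (μ₀/σ₀² + n·x̄/σ²)/(1/σ₀² + n/σ²) = (σ²·μ₀ + σ₀²·n·x̄)/(σ² + n·σ₀²) = (0.6241·10.07 + 23.1361·30.8)/70.0324 = 718.876567/70.0324 = 10.2649.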